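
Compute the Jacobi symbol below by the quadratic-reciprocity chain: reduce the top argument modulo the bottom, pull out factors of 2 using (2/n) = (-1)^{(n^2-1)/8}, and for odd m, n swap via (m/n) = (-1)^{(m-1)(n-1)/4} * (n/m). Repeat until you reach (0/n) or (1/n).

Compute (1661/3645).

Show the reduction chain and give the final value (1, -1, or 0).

flip (1661/3645) -> (3645/1661): both odd, 1661 mod 4 = 1, 3645 mod 4 = 1, so the flip contributes +1; sign now +1
(3645/1661): 3645 mod 1661 = 323, so (3645/1661) = (323/1661)
flip (323/1661) -> (1661/323): both odd, 323 mod 4 = 3, 1661 mod 4 = 1, so the flip contributes +1; sign now +1
(1661/323): 1661 mod 323 = 46, so (1661/323) = (46/323)
factor out 2^1: 46 = 2^1·23; with 323 mod 8 = 3, (2/323) = -1; sign now -1; continue with (23/323)
flip (23/323) -> (323/23): both odd, 23 mod 4 = 3, 323 mod 4 = 3, so the flip contributes -1; sign now +1
(323/23): 323 mod 23 = 1, so (323/23) = (1/23)
reached (1/23) = 1, so the symbol is +1

1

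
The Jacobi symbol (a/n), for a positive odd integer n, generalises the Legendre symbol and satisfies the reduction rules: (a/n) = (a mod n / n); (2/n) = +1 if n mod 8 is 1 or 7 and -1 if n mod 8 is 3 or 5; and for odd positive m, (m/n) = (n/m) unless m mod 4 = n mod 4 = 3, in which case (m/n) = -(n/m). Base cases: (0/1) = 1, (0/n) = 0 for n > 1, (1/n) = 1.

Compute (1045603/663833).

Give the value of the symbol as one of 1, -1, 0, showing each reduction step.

(1045603/663833) = (381770/663833)   [reduce mod 663833]
381770 = 2^1·190885; (2/663833) = +1 since 663833 mod 8 = 1, so (381770/663833) = (+1)^1·(190885/663833); sign now +1
reciprocity: (190885/663833) = +1·(663833/190885) since 190885 mod 4 = 1, 663833 mod 4 = 1; sign now +1
(663833/190885) = (91178/190885)   [reduce mod 190885]
91178 = 2^1·45589; (2/190885) = -1 since 190885 mod 8 = 5, so (91178/190885) = (-1)^1·(45589/190885); sign now -1
reciprocity: (45589/190885) = +1·(190885/45589) since 45589 mod 4 = 1, 190885 mod 4 = 1; sign now -1
(190885/45589) = (8529/45589)   [reduce mod 45589]
reciprocity: (8529/45589) = +1·(45589/8529) since 8529 mod 4 = 1, 45589 mod 4 = 1; sign now -1
(45589/8529) = (2944/8529)   [reduce mod 8529]
2944 = 2^7·23; (2/8529) = +1 since 8529 mod 8 = 1, so (2944/8529) = (+1)^7·(23/8529); sign now -1
reciprocity: (23/8529) = +1·(8529/23) since 23 mod 4 = 3, 8529 mod 4 = 1; sign now -1
(8529/23) = (19/23)   [reduce mod 23]
reciprocity: (19/23) = -1·(23/19) since 19 mod 4 = 3, 23 mod 4 = 3; sign now +1
(23/19) = (4/19)   [reduce mod 19]
4 = 2^2·1; (2/19) = -1 since 19 mod 8 = 3, so (4/19) = (-1)^2·(1/19); sign now +1
(1/19) = 1; final value = sign = +1

1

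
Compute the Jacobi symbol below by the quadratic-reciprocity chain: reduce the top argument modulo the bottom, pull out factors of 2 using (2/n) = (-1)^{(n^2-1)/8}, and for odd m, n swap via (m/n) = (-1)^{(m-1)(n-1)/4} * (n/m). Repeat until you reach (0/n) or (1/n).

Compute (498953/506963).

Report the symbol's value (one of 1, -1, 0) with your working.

reciprocity: (498953/506963) = +1·(506963/498953) since 498953 mod 4 = 1, 506963 mod 4 = 3; sign now +1
(506963/498953) = (8010/498953)   [reduce mod 498953]
8010 = 2^1·4005; (2/498953) = +1 since 498953 mod 8 = 1, so (8010/498953) = (+1)^1·(4005/498953); sign now +1
reciprocity: (4005/498953) = +1·(498953/4005) since 4005 mod 4 = 1, 498953 mod 4 = 1; sign now +1
(498953/4005) = (2333/4005)   [reduce mod 4005]
reciprocity: (2333/4005) = +1·(4005/2333) since 2333 mod 4 = 1, 4005 mod 4 = 1; sign now +1
(4005/2333) = (1672/2333)   [reduce mod 2333]
1672 = 2^3·209; (2/2333) = -1 since 2333 mod 8 = 5, so (1672/2333) = (-1)^3·(209/2333); sign now -1
reciprocity: (209/2333) = +1·(2333/209) since 209 mod 4 = 1, 2333 mod 4 = 1; sign now -1
(2333/209) = (34/209)   [reduce mod 209]
34 = 2^1·17; (2/209) = +1 since 209 mod 8 = 1, so (34/209) = (+1)^1·(17/209); sign now -1
reciprocity: (17/209) = +1·(209/17) since 17 mod 4 = 1, 209 mod 4 = 1; sign now -1
(209/17) = (5/17)   [reduce mod 17]
reciprocity: (5/17) = +1·(17/5) since 5 mod 4 = 1, 17 mod 4 = 1; sign now -1
(17/5) = (2/5)   [reduce mod 5]
2 = 2^1·1; (2/5) = -1 since 5 mod 8 = 5, so (2/5) = (-1)^1·(1/5); sign now +1
(1/5) = 1; final value = sign = +1

1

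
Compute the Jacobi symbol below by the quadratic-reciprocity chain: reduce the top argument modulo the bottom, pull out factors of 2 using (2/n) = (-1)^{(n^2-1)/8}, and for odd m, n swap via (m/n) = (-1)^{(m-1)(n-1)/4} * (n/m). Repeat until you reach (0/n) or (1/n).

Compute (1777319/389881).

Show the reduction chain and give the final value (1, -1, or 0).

(1777319/389881): 1777319 mod 389881 = 217795, so (1777319/389881) = (217795/389881)
flip (217795/389881) -> (389881/217795): both odd, 217795 mod 4 = 3, 389881 mod 4 = 1, so the flip contributes +1; sign now +1
(389881/217795): 389881 mod 217795 = 172086, so (389881/217795) = (172086/217795)
factor out 2^1: 172086 = 2^1·86043; with 217795 mod 8 = 3, (2/217795) = -1; sign now -1; continue with (86043/217795)
flip (86043/217795) -> (217795/86043): both odd, 86043 mod 4 = 3, 217795 mod 4 = 3, so the flip contributes -1; sign now +1
(217795/86043): 217795 mod 86043 = 45709, so (217795/86043) = (45709/86043)
flip (45709/86043) -> (86043/45709): both odd, 45709 mod 4 = 1, 86043 mod 4 = 3, so the flip contributes +1; sign now +1
(86043/45709): 86043 mod 45709 = 40334, so (86043/45709) = (40334/45709)
factor out 2^1: 40334 = 2^1·20167; with 45709 mod 8 = 5, (2/45709) = -1; sign now -1; continue with (20167/45709)
flip (20167/45709) -> (45709/20167): both odd, 20167 mod 4 = 3, 45709 mod 4 = 1, so the flip contributes +1; sign now -1
(45709/20167): 45709 mod 20167 = 5375, so (45709/20167) = (5375/20167)
flip (5375/20167) -> (20167/5375): both odd, 5375 mod 4 = 3, 20167 mod 4 = 3, so the flip contributes -1; sign now +1
(20167/5375): 20167 mod 5375 = 4042, so (20167/5375) = (4042/5375)
factor out 2^1: 4042 = 2^1·2021; with 5375 mod 8 = 7, (2/5375) = +1; sign now +1; continue with (2021/5375)
flip (2021/5375) -> (5375/2021): both odd, 2021 mod 4 = 1, 5375 mod 4 = 3, so the flip contributes +1; sign now +1
(5375/2021): 5375 mod 2021 = 1333, so (5375/2021) = (1333/2021)
flip (1333/2021) -> (2021/1333): both odd, 1333 mod 4 = 1, 2021 mod 4 = 1, so the flip contributes +1; sign now +1
(2021/1333): 2021 mod 1333 = 688, so (2021/1333) = (688/1333)
factor out 2^4: 688 = 2^4·43; with 1333 mod 8 = 5, (2/1333) = -1; sign now +1; continue with (43/1333)
flip (43/1333) -> (1333/43): both odd, 43 mod 4 = 3, 1333 mod 4 = 1, so the flip contributes +1; sign now +1
(1333/43): 1333 mod 43 = 0, so (1333/43) = (0/43)
reached (0/43); gcd(a, n) > 1, so (0/43) = 0 and the symbol is 0

0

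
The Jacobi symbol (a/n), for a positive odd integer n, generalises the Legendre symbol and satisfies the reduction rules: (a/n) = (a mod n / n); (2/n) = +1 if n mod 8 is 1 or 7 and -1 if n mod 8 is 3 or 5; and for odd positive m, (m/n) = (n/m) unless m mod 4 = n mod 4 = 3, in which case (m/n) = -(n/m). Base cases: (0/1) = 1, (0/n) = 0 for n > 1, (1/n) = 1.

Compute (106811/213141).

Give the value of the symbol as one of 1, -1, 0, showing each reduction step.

1

flip (106811/213141) -> (213141/106811): both odd, 106811 mod 4 = 3, 213141 mod 4 = 1, so the flip contributes +1; sign now +1
(213141/106811): 213141 mod 106811 = 106330, so (213141/106811) = (106330/106811)
factor out 2^1: 106330 = 2^1·53165; with 106811 mod 8 = 3, (2/106811) = -1; sign now -1; continue with (53165/106811)
flip (53165/106811) -> (106811/53165): both odd, 53165 mod 4 = 1, 106811 mod 4 = 3, so the flip contributes +1; sign now -1
(106811/53165): 106811 mod 53165 = 481, so (106811/53165) = (481/53165)
flip (481/53165) -> (53165/481): both odd, 481 mod 4 = 1, 53165 mod 4 = 1, so the flip contributes +1; sign now -1
(53165/481): 53165 mod 481 = 255, so (53165/481) = (255/481)
flip (255/481) -> (481/255): both odd, 255 mod 4 = 3, 481 mod 4 = 1, so the flip contributes +1; sign now -1
(481/255): 481 mod 255 = 226, so (481/255) = (226/255)
factor out 2^1: 226 = 2^1·113; with 255 mod 8 = 7, (2/255) = +1; sign now -1; continue with (113/255)
flip (113/255) -> (255/113): both odd, 113 mod 4 = 1, 255 mod 4 = 3, so the flip contributes +1; sign now -1
(255/113): 255 mod 113 = 29, so (255/113) = (29/113)
flip (29/113) -> (113/29): both odd, 29 mod 4 = 1, 113 mod 4 = 1, so the flip contributes +1; sign now -1
(113/29): 113 mod 29 = 26, so (113/29) = (26/29)
factor out 2^1: 26 = 2^1·13; with 29 mod 8 = 5, (2/29) = -1; sign now +1; continue with (13/29)
flip (13/29) -> (29/13): both odd, 13 mod 4 = 1, 29 mod 4 = 1, so the flip contributes +1; sign now +1
(29/13): 29 mod 13 = 3, so (29/13) = (3/13)
flip (3/13) -> (13/3): both odd, 3 mod 4 = 3, 13 mod 4 = 1, so the flip contributes +1; sign now +1
(13/3): 13 mod 3 = 1, so (13/3) = (1/3)
reached (1/3) = 1, so the symbol is +1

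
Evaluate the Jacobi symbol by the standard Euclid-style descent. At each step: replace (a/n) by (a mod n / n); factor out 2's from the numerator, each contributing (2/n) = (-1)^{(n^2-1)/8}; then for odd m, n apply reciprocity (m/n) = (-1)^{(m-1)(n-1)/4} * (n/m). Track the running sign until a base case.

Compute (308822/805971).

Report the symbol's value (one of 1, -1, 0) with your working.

-1

308822 = 2^1·154411; (2/805971) = -1 since 805971 mod 8 = 3, so (308822/805971) = (-1)^1·(154411/805971); sign now -1
reciprocity: (154411/805971) = -1·(805971/154411) since 154411 mod 4 = 3, 805971 mod 4 = 3; sign now +1
(805971/154411) = (33916/154411)   [reduce mod 154411]
33916 = 2^2·8479; (2/154411) = -1 since 154411 mod 8 = 3, so (33916/154411) = (-1)^2·(8479/154411); sign now +1
reciprocity: (8479/154411) = -1·(154411/8479) since 8479 mod 4 = 3, 154411 mod 4 = 3; sign now -1
(154411/8479) = (1789/8479)   [reduce mod 8479]
reciprocity: (1789/8479) = +1·(8479/1789) since 1789 mod 4 = 1, 8479 mod 4 = 3; sign now -1
(8479/1789) = (1323/1789)   [reduce mod 1789]
reciprocity: (1323/1789) = +1·(1789/1323) since 1323 mod 4 = 3, 1789 mod 4 = 1; sign now -1
(1789/1323) = (466/1323)   [reduce mod 1323]
466 = 2^1·233; (2/1323) = -1 since 1323 mod 8 = 3, so (466/1323) = (-1)^1·(233/1323); sign now +1
reciprocity: (233/1323) = +1·(1323/233) since 233 mod 4 = 1, 1323 mod 4 = 3; sign now +1
(1323/233) = (158/233)   [reduce mod 233]
158 = 2^1·79; (2/233) = +1 since 233 mod 8 = 1, so (158/233) = (+1)^1·(79/233); sign now +1
reciprocity: (79/233) = +1·(233/79) since 79 mod 4 = 3, 233 mod 4 = 1; sign now +1
(233/79) = (75/79)   [reduce mod 79]
reciprocity: (75/79) = -1·(79/75) since 75 mod 4 = 3, 79 mod 4 = 3; sign now -1
(79/75) = (4/75)   [reduce mod 75]
4 = 2^2·1; (2/75) = -1 since 75 mod 8 = 3, so (4/75) = (-1)^2·(1/75); sign now -1
(1/75) = 1; final value = sign = -1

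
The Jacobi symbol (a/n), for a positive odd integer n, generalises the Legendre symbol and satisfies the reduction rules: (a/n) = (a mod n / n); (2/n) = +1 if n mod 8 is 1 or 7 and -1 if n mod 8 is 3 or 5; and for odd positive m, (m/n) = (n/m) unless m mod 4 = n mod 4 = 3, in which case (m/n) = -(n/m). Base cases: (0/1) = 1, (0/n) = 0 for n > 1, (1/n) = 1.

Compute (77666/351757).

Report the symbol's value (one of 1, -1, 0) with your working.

factor out 2^1: 77666 = 2^1·38833; with 351757 mod 8 = 5, (2/351757) = -1; sign now -1; continue with (38833/351757)
flip (38833/351757) -> (351757/38833): both odd, 38833 mod 4 = 1, 351757 mod 4 = 1, so the flip contributes +1; sign now -1
(351757/38833): 351757 mod 38833 = 2260, so (351757/38833) = (2260/38833)
factor out 2^2: 2260 = 2^2·565; with 38833 mod 8 = 1, (2/38833) = +1; sign now -1; continue with (565/38833)
flip (565/38833) -> (38833/565): both odd, 565 mod 4 = 1, 38833 mod 4 = 1, so the flip contributes +1; sign now -1
(38833/565): 38833 mod 565 = 413, so (38833/565) = (413/565)
flip (413/565) -> (565/413): both odd, 413 mod 4 = 1, 565 mod 4 = 1, so the flip contributes +1; sign now -1
(565/413): 565 mod 413 = 152, so (565/413) = (152/413)
factor out 2^3: 152 = 2^3·19; with 413 mod 8 = 5, (2/413) = -1; sign now +1; continue with (19/413)
flip (19/413) -> (413/19): both odd, 19 mod 4 = 3, 413 mod 4 = 1, so the flip contributes +1; sign now +1
(413/19): 413 mod 19 = 14, so (413/19) = (14/19)
factor out 2^1: 14 = 2^1·7; with 19 mod 8 = 3, (2/19) = -1; sign now -1; continue with (7/19)
flip (7/19) -> (19/7): both odd, 7 mod 4 = 3, 19 mod 4 = 3, so the flip contributes -1; sign now +1
(19/7): 19 mod 7 = 5, so (19/7) = (5/7)
flip (5/7) -> (7/5): both odd, 5 mod 4 = 1, 7 mod 4 = 3, so the flip contributes +1; sign now +1
(7/5): 7 mod 5 = 2, so (7/5) = (2/5)
factor out 2^1: 2 = 2^1·1; with 5 mod 8 = 5, (2/5) = -1; sign now -1; continue with (1/5)
reached (1/5) = 1, so the symbol is -1

-1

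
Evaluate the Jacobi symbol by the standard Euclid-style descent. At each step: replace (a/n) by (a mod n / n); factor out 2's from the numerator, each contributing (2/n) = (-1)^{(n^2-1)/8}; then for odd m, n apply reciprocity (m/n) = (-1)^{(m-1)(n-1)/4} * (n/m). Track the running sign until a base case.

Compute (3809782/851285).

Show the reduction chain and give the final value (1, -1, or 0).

-1

(3809782/851285): 3809782 mod 851285 = 404642, so (3809782/851285) = (404642/851285)
factor out 2^1: 404642 = 2^1·202321; with 851285 mod 8 = 5, (2/851285) = -1; sign now -1; continue with (202321/851285)
flip (202321/851285) -> (851285/202321): both odd, 202321 mod 4 = 1, 851285 mod 4 = 1, so the flip contributes +1; sign now -1
(851285/202321): 851285 mod 202321 = 42001, so (851285/202321) = (42001/202321)
flip (42001/202321) -> (202321/42001): both odd, 42001 mod 4 = 1, 202321 mod 4 = 1, so the flip contributes +1; sign now -1
(202321/42001): 202321 mod 42001 = 34317, so (202321/42001) = (34317/42001)
flip (34317/42001) -> (42001/34317): both odd, 34317 mod 4 = 1, 42001 mod 4 = 1, so the flip contributes +1; sign now -1
(42001/34317): 42001 mod 34317 = 7684, so (42001/34317) = (7684/34317)
factor out 2^2: 7684 = 2^2·1921; with 34317 mod 8 = 5, (2/34317) = -1; sign now -1; continue with (1921/34317)
flip (1921/34317) -> (34317/1921): both odd, 1921 mod 4 = 1, 34317 mod 4 = 1, so the flip contributes +1; sign now -1
(34317/1921): 34317 mod 1921 = 1660, so (34317/1921) = (1660/1921)
factor out 2^2: 1660 = 2^2·415; with 1921 mod 8 = 1, (2/1921) = +1; sign now -1; continue with (415/1921)
flip (415/1921) -> (1921/415): both odd, 415 mod 4 = 3, 1921 mod 4 = 1, so the flip contributes +1; sign now -1
(1921/415): 1921 mod 415 = 261, so (1921/415) = (261/415)
flip (261/415) -> (415/261): both odd, 261 mod 4 = 1, 415 mod 4 = 3, so the flip contributes +1; sign now -1
(415/261): 415 mod 261 = 154, so (415/261) = (154/261)
factor out 2^1: 154 = 2^1·77; with 261 mod 8 = 5, (2/261) = -1; sign now +1; continue with (77/261)
flip (77/261) -> (261/77): both odd, 77 mod 4 = 1, 261 mod 4 = 1, so the flip contributes +1; sign now +1
(261/77): 261 mod 77 = 30, so (261/77) = (30/77)
factor out 2^1: 30 = 2^1·15; with 77 mod 8 = 5, (2/77) = -1; sign now -1; continue with (15/77)
flip (15/77) -> (77/15): both odd, 15 mod 4 = 3, 77 mod 4 = 1, so the flip contributes +1; sign now -1
(77/15): 77 mod 15 = 2, so (77/15) = (2/15)
factor out 2^1: 2 = 2^1·1; with 15 mod 8 = 7, (2/15) = +1; sign now -1; continue with (1/15)
reached (1/15) = 1, so the symbol is -1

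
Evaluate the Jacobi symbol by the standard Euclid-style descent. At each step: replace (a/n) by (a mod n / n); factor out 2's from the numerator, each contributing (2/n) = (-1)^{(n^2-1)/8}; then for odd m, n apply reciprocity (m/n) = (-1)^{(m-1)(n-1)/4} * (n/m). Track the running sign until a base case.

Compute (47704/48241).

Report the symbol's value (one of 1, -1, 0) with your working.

-1

factor out 2^3: 47704 = 2^3·5963; with 48241 mod 8 = 1, (2/48241) = +1; sign now +1; continue with (5963/48241)
flip (5963/48241) -> (48241/5963): both odd, 5963 mod 4 = 3, 48241 mod 4 = 1, so the flip contributes +1; sign now +1
(48241/5963): 48241 mod 5963 = 537, so (48241/5963) = (537/5963)
flip (537/5963) -> (5963/537): both odd, 537 mod 4 = 1, 5963 mod 4 = 3, so the flip contributes +1; sign now +1
(5963/537): 5963 mod 537 = 56, so (5963/537) = (56/537)
factor out 2^3: 56 = 2^3·7; with 537 mod 8 = 1, (2/537) = +1; sign now +1; continue with (7/537)
flip (7/537) -> (537/7): both odd, 7 mod 4 = 3, 537 mod 4 = 1, so the flip contributes +1; sign now +1
(537/7): 537 mod 7 = 5, so (537/7) = (5/7)
flip (5/7) -> (7/5): both odd, 5 mod 4 = 1, 7 mod 4 = 3, so the flip contributes +1; sign now +1
(7/5): 7 mod 5 = 2, so (7/5) = (2/5)
factor out 2^1: 2 = 2^1·1; with 5 mod 8 = 5, (2/5) = -1; sign now -1; continue with (1/5)
reached (1/5) = 1, so the symbol is -1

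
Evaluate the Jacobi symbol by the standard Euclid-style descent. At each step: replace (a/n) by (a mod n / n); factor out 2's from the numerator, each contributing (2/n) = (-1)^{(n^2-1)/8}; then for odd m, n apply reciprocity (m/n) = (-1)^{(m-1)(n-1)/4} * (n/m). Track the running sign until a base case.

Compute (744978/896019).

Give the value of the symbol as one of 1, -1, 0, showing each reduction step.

factor out 2^1: 744978 = 2^1·372489; with 896019 mod 8 = 3, (2/896019) = -1; sign now -1; continue with (372489/896019)
flip (372489/896019) -> (896019/372489): both odd, 372489 mod 4 = 1, 896019 mod 4 = 3, so the flip contributes +1; sign now -1
(896019/372489): 896019 mod 372489 = 151041, so (896019/372489) = (151041/372489)
flip (151041/372489) -> (372489/151041): both odd, 151041 mod 4 = 1, 372489 mod 4 = 1, so the flip contributes +1; sign now -1
(372489/151041): 372489 mod 151041 = 70407, so (372489/151041) = (70407/151041)
flip (70407/151041) -> (151041/70407): both odd, 70407 mod 4 = 3, 151041 mod 4 = 1, so the flip contributes +1; sign now -1
(151041/70407): 151041 mod 70407 = 10227, so (151041/70407) = (10227/70407)
flip (10227/70407) -> (70407/10227): both odd, 10227 mod 4 = 3, 70407 mod 4 = 3, so the flip contributes -1; sign now +1
(70407/10227): 70407 mod 10227 = 9045, so (70407/10227) = (9045/10227)
flip (9045/10227) -> (10227/9045): both odd, 9045 mod 4 = 1, 10227 mod 4 = 3, so the flip contributes +1; sign now +1
(10227/9045): 10227 mod 9045 = 1182, so (10227/9045) = (1182/9045)
factor out 2^1: 1182 = 2^1·591; with 9045 mod 8 = 5, (2/9045) = -1; sign now -1; continue with (591/9045)
flip (591/9045) -> (9045/591): both odd, 591 mod 4 = 3, 9045 mod 4 = 1, so the flip contributes +1; sign now -1
(9045/591): 9045 mod 591 = 180, so (9045/591) = (180/591)
factor out 2^2: 180 = 2^2·45; with 591 mod 8 = 7, (2/591) = +1; sign now -1; continue with (45/591)
flip (45/591) -> (591/45): both odd, 45 mod 4 = 1, 591 mod 4 = 3, so the flip contributes +1; sign now -1
(591/45): 591 mod 45 = 6, so (591/45) = (6/45)
factor out 2^1: 6 = 2^1·3; with 45 mod 8 = 5, (2/45) = -1; sign now +1; continue with (3/45)
flip (3/45) -> (45/3): both odd, 3 mod 4 = 3, 45 mod 4 = 1, so the flip contributes +1; sign now +1
(45/3): 45 mod 3 = 0, so (45/3) = (0/3)
reached (0/3); gcd(a, n) > 1, so (0/3) = 0 and the symbol is 0

0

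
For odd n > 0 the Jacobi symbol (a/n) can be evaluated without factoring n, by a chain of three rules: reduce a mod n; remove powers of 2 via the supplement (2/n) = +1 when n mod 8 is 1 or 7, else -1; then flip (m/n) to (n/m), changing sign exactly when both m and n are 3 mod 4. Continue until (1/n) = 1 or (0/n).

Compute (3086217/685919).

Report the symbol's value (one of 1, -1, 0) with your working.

(3086217/685919): 3086217 mod 685919 = 342541, so (3086217/685919) = (342541/685919)
flip (342541/685919) -> (685919/342541): both odd, 342541 mod 4 = 1, 685919 mod 4 = 3, so the flip contributes +1; sign now +1
(685919/342541): 685919 mod 342541 = 837, so (685919/342541) = (837/342541)
flip (837/342541) -> (342541/837): both odd, 837 mod 4 = 1, 342541 mod 4 = 1, so the flip contributes +1; sign now +1
(342541/837): 342541 mod 837 = 208, so (342541/837) = (208/837)
factor out 2^4: 208 = 2^4·13; with 837 mod 8 = 5, (2/837) = -1; sign now +1; continue with (13/837)
flip (13/837) -> (837/13): both odd, 13 mod 4 = 1, 837 mod 4 = 1, so the flip contributes +1; sign now +1
(837/13): 837 mod 13 = 5, so (837/13) = (5/13)
flip (5/13) -> (13/5): both odd, 5 mod 4 = 1, 13 mod 4 = 1, so the flip contributes +1; sign now +1
(13/5): 13 mod 5 = 3, so (13/5) = (3/5)
flip (3/5) -> (5/3): both odd, 3 mod 4 = 3, 5 mod 4 = 1, so the flip contributes +1; sign now +1
(5/3): 5 mod 3 = 2, so (5/3) = (2/3)
factor out 2^1: 2 = 2^1·1; with 3 mod 8 = 3, (2/3) = -1; sign now -1; continue with (1/3)
reached (1/3) = 1, so the symbol is -1

-1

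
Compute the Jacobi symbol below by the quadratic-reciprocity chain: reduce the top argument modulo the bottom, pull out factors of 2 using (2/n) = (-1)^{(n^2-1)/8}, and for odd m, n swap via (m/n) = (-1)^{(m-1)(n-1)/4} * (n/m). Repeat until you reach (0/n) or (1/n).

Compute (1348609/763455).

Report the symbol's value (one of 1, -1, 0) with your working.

-1

(1348609/763455) = (585154/763455)   [reduce mod 763455]
585154 = 2^1·292577; (2/763455) = +1 since 763455 mod 8 = 7, so (585154/763455) = (+1)^1·(292577/763455); sign now +1
reciprocity: (292577/763455) = +1·(763455/292577) since 292577 mod 4 = 1, 763455 mod 4 = 3; sign now +1
(763455/292577) = (178301/292577)   [reduce mod 292577]
reciprocity: (178301/292577) = +1·(292577/178301) since 178301 mod 4 = 1, 292577 mod 4 = 1; sign now +1
(292577/178301) = (114276/178301)   [reduce mod 178301]
114276 = 2^2·28569; (2/178301) = -1 since 178301 mod 8 = 5, so (114276/178301) = (-1)^2·(28569/178301); sign now +1
reciprocity: (28569/178301) = +1·(178301/28569) since 28569 mod 4 = 1, 178301 mod 4 = 1; sign now +1
(178301/28569) = (6887/28569)   [reduce mod 28569]
reciprocity: (6887/28569) = +1·(28569/6887) since 6887 mod 4 = 3, 28569 mod 4 = 1; sign now +1
(28569/6887) = (1021/6887)   [reduce mod 6887]
reciprocity: (1021/6887) = +1·(6887/1021) since 1021 mod 4 = 1, 6887 mod 4 = 3; sign now +1
(6887/1021) = (761/1021)   [reduce mod 1021]
reciprocity: (761/1021) = +1·(1021/761) since 761 mod 4 = 1, 1021 mod 4 = 1; sign now +1
(1021/761) = (260/761)   [reduce mod 761]
260 = 2^2·65; (2/761) = +1 since 761 mod 8 = 1, so (260/761) = (+1)^2·(65/761); sign now +1
reciprocity: (65/761) = +1·(761/65) since 65 mod 4 = 1, 761 mod 4 = 1; sign now +1
(761/65) = (46/65)   [reduce mod 65]
46 = 2^1·23; (2/65) = +1 since 65 mod 8 = 1, so (46/65) = (+1)^1·(23/65); sign now +1
reciprocity: (23/65) = +1·(65/23) since 23 mod 4 = 3, 65 mod 4 = 1; sign now +1
(65/23) = (19/23)   [reduce mod 23]
reciprocity: (19/23) = -1·(23/19) since 19 mod 4 = 3, 23 mod 4 = 3; sign now -1
(23/19) = (4/19)   [reduce mod 19]
4 = 2^2·1; (2/19) = -1 since 19 mod 8 = 3, so (4/19) = (-1)^2·(1/19); sign now -1
(1/19) = 1; final value = sign = -1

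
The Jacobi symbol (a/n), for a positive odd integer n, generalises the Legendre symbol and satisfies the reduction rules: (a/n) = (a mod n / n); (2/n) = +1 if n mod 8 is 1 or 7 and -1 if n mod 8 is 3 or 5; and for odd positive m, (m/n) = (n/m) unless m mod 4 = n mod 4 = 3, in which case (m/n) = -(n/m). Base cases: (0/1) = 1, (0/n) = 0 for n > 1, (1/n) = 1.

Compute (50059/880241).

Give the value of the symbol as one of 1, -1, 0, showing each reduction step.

flip (50059/880241) -> (880241/50059): both odd, 50059 mod 4 = 3, 880241 mod 4 = 1, so the flip contributes +1; sign now +1
(880241/50059): 880241 mod 50059 = 29238, so (880241/50059) = (29238/50059)
factor out 2^1: 29238 = 2^1·14619; with 50059 mod 8 = 3, (2/50059) = -1; sign now -1; continue with (14619/50059)
flip (14619/50059) -> (50059/14619): both odd, 14619 mod 4 = 3, 50059 mod 4 = 3, so the flip contributes -1; sign now +1
(50059/14619): 50059 mod 14619 = 6202, so (50059/14619) = (6202/14619)
factor out 2^1: 6202 = 2^1·3101; with 14619 mod 8 = 3, (2/14619) = -1; sign now -1; continue with (3101/14619)
flip (3101/14619) -> (14619/3101): both odd, 3101 mod 4 = 1, 14619 mod 4 = 3, so the flip contributes +1; sign now -1
(14619/3101): 14619 mod 3101 = 2215, so (14619/3101) = (2215/3101)
flip (2215/3101) -> (3101/2215): both odd, 2215 mod 4 = 3, 3101 mod 4 = 1, so the flip contributes +1; sign now -1
(3101/2215): 3101 mod 2215 = 886, so (3101/2215) = (886/2215)
factor out 2^1: 886 = 2^1·443; with 2215 mod 8 = 7, (2/2215) = +1; sign now -1; continue with (443/2215)
flip (443/2215) -> (2215/443): both odd, 443 mod 4 = 3, 2215 mod 4 = 3, so the flip contributes -1; sign now +1
(2215/443): 2215 mod 443 = 0, so (2215/443) = (0/443)
reached (0/443); gcd(a, n) > 1, so (0/443) = 0 and the symbol is 0

0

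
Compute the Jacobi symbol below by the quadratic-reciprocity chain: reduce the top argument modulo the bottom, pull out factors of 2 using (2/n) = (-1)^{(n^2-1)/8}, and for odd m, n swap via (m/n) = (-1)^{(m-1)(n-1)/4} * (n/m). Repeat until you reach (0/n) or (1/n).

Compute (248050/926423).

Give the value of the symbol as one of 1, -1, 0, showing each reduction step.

factor out 2^1: 248050 = 2^1·124025; with 926423 mod 8 = 7, (2/926423) = +1; sign now +1; continue with (124025/926423)
flip (124025/926423) -> (926423/124025): both odd, 124025 mod 4 = 1, 926423 mod 4 = 3, so the flip contributes +1; sign now +1
(926423/124025): 926423 mod 124025 = 58248, so (926423/124025) = (58248/124025)
factor out 2^3: 58248 = 2^3·7281; with 124025 mod 8 = 1, (2/124025) = +1; sign now +1; continue with (7281/124025)
flip (7281/124025) -> (124025/7281): both odd, 7281 mod 4 = 1, 124025 mod 4 = 1, so the flip contributes +1; sign now +1
(124025/7281): 124025 mod 7281 = 248, so (124025/7281) = (248/7281)
factor out 2^3: 248 = 2^3·31; with 7281 mod 8 = 1, (2/7281) = +1; sign now +1; continue with (31/7281)
flip (31/7281) -> (7281/31): both odd, 31 mod 4 = 3, 7281 mod 4 = 1, so the flip contributes +1; sign now +1
(7281/31): 7281 mod 31 = 27, so (7281/31) = (27/31)
flip (27/31) -> (31/27): both odd, 27 mod 4 = 3, 31 mod 4 = 3, so the flip contributes -1; sign now -1
(31/27): 31 mod 27 = 4, so (31/27) = (4/27)
factor out 2^2: 4 = 2^2·1; with 27 mod 8 = 3, (2/27) = -1; sign now -1; continue with (1/27)
reached (1/27) = 1, so the symbol is -1

-1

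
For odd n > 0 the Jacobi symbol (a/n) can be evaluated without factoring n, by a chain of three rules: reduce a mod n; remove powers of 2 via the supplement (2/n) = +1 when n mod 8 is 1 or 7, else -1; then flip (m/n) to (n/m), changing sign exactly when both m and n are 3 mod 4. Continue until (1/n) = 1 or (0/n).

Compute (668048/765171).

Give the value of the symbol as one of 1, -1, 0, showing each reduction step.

668048 = 2^4·41753; (2/765171) = -1 since 765171 mod 8 = 3, so (668048/765171) = (-1)^4·(41753/765171); sign now +1
reciprocity: (41753/765171) = +1·(765171/41753) since 41753 mod 4 = 1, 765171 mod 4 = 3; sign now +1
(765171/41753) = (13617/41753)   [reduce mod 41753]
reciprocity: (13617/41753) = +1·(41753/13617) since 13617 mod 4 = 1, 41753 mod 4 = 1; sign now +1
(41753/13617) = (902/13617)   [reduce mod 13617]
902 = 2^1·451; (2/13617) = +1 since 13617 mod 8 = 1, so (902/13617) = (+1)^1·(451/13617); sign now +1
reciprocity: (451/13617) = +1·(13617/451) since 451 mod 4 = 3, 13617 mod 4 = 1; sign now +1
(13617/451) = (87/451)   [reduce mod 451]
reciprocity: (87/451) = -1·(451/87) since 87 mod 4 = 3, 451 mod 4 = 3; sign now -1
(451/87) = (16/87)   [reduce mod 87]
16 = 2^4·1; (2/87) = +1 since 87 mod 8 = 7, so (16/87) = (+1)^4·(1/87); sign now -1
(1/87) = 1; final value = sign = -1

-1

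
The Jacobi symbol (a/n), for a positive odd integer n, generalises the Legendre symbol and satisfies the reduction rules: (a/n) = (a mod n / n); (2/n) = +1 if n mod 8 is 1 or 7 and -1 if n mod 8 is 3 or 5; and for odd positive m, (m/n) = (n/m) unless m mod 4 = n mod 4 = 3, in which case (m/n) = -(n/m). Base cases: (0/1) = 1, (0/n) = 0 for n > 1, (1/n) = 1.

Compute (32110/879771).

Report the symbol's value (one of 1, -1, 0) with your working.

-1

32110 = 2^1·16055; (2/879771) = -1 since 879771 mod 8 = 3, so (32110/879771) = (-1)^1·(16055/879771); sign now -1
reciprocity: (16055/879771) = -1·(879771/16055) since 16055 mod 4 = 3, 879771 mod 4 = 3; sign now +1
(879771/16055) = (12801/16055)   [reduce mod 16055]
reciprocity: (12801/16055) = +1·(16055/12801) since 12801 mod 4 = 1, 16055 mod 4 = 3; sign now +1
(16055/12801) = (3254/12801)   [reduce mod 12801]
3254 = 2^1·1627; (2/12801) = +1 since 12801 mod 8 = 1, so (3254/12801) = (+1)^1·(1627/12801); sign now +1
reciprocity: (1627/12801) = +1·(12801/1627) since 1627 mod 4 = 3, 12801 mod 4 = 1; sign now +1
(12801/1627) = (1412/1627)   [reduce mod 1627]
1412 = 2^2·353; (2/1627) = -1 since 1627 mod 8 = 3, so (1412/1627) = (-1)^2·(353/1627); sign now +1
reciprocity: (353/1627) = +1·(1627/353) since 353 mod 4 = 1, 1627 mod 4 = 3; sign now +1
(1627/353) = (215/353)   [reduce mod 353]
reciprocity: (215/353) = +1·(353/215) since 215 mod 4 = 3, 353 mod 4 = 1; sign now +1
(353/215) = (138/215)   [reduce mod 215]
138 = 2^1·69; (2/215) = +1 since 215 mod 8 = 7, so (138/215) = (+1)^1·(69/215); sign now +1
reciprocity: (69/215) = +1·(215/69) since 69 mod 4 = 1, 215 mod 4 = 3; sign now +1
(215/69) = (8/69)   [reduce mod 69]
8 = 2^3·1; (2/69) = -1 since 69 mod 8 = 5, so (8/69) = (-1)^3·(1/69); sign now -1
(1/69) = 1; final value = sign = -1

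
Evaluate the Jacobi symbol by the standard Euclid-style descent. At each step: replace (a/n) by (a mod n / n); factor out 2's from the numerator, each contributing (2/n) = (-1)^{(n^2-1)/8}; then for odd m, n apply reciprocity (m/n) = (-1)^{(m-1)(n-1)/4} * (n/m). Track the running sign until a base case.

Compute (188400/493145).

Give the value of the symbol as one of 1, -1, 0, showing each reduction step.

188400 = 2^4·11775; (2/493145) = +1 since 493145 mod 8 = 1, so (188400/493145) = (+1)^4·(11775/493145); sign now +1
reciprocity: (11775/493145) = +1·(493145/11775) since 11775 mod 4 = 3, 493145 mod 4 = 1; sign now +1
(493145/11775) = (10370/11775)   [reduce mod 11775]
10370 = 2^1·5185; (2/11775) = +1 since 11775 mod 8 = 7, so (10370/11775) = (+1)^1·(5185/11775); sign now +1
reciprocity: (5185/11775) = +1·(11775/5185) since 5185 mod 4 = 1, 11775 mod 4 = 3; sign now +1
(11775/5185) = (1405/5185)   [reduce mod 5185]
reciprocity: (1405/5185) = +1·(5185/1405) since 1405 mod 4 = 1, 5185 mod 4 = 1; sign now +1
(5185/1405) = (970/1405)   [reduce mod 1405]
970 = 2^1·485; (2/1405) = -1 since 1405 mod 8 = 5, so (970/1405) = (-1)^1·(485/1405); sign now -1
reciprocity: (485/1405) = +1·(1405/485) since 485 mod 4 = 1, 1405 mod 4 = 1; sign now -1
(1405/485) = (435/485)   [reduce mod 485]
reciprocity: (435/485) = +1·(485/435) since 435 mod 4 = 3, 485 mod 4 = 1; sign now -1
(485/435) = (50/435)   [reduce mod 435]
50 = 2^1·25; (2/435) = -1 since 435 mod 8 = 3, so (50/435) = (-1)^1·(25/435); sign now +1
reciprocity: (25/435) = +1·(435/25) since 25 mod 4 = 1, 435 mod 4 = 3; sign now +1
(435/25) = (10/25)   [reduce mod 25]
10 = 2^1·5; (2/25) = +1 since 25 mod 8 = 1, so (10/25) = (+1)^1·(5/25); sign now +1
reciprocity: (5/25) = +1·(25/5) since 5 mod 4 = 1, 25 mod 4 = 1; sign now +1
(25/5) = (0/5)   [reduce mod 5]
(0/5) = 0   [gcd(a, n) > 1]; final value = 0

0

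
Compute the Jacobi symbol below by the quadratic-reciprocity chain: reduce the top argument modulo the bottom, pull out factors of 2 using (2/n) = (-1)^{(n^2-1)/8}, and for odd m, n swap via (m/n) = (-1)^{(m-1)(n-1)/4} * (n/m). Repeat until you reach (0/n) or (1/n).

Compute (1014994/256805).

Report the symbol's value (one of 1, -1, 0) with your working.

-1

(1014994/256805): 1014994 mod 256805 = 244579, so (1014994/256805) = (244579/256805)
flip (244579/256805) -> (256805/244579): both odd, 244579 mod 4 = 3, 256805 mod 4 = 1, so the flip contributes +1; sign now +1
(256805/244579): 256805 mod 244579 = 12226, so (256805/244579) = (12226/244579)
factor out 2^1: 12226 = 2^1·6113; with 244579 mod 8 = 3, (2/244579) = -1; sign now -1; continue with (6113/244579)
flip (6113/244579) -> (244579/6113): both odd, 6113 mod 4 = 1, 244579 mod 4 = 3, so the flip contributes +1; sign now -1
(244579/6113): 244579 mod 6113 = 59, so (244579/6113) = (59/6113)
flip (59/6113) -> (6113/59): both odd, 59 mod 4 = 3, 6113 mod 4 = 1, so the flip contributes +1; sign now -1
(6113/59): 6113 mod 59 = 36, so (6113/59) = (36/59)
factor out 2^2: 36 = 2^2·9; with 59 mod 8 = 3, (2/59) = -1; sign now -1; continue with (9/59)
flip (9/59) -> (59/9): both odd, 9 mod 4 = 1, 59 mod 4 = 3, so the flip contributes +1; sign now -1
(59/9): 59 mod 9 = 5, so (59/9) = (5/9)
flip (5/9) -> (9/5): both odd, 5 mod 4 = 1, 9 mod 4 = 1, so the flip contributes +1; sign now -1
(9/5): 9 mod 5 = 4, so (9/5) = (4/5)
factor out 2^2: 4 = 2^2·1; with 5 mod 8 = 5, (2/5) = -1; sign now -1; continue with (1/5)
reached (1/5) = 1, so the symbol is -1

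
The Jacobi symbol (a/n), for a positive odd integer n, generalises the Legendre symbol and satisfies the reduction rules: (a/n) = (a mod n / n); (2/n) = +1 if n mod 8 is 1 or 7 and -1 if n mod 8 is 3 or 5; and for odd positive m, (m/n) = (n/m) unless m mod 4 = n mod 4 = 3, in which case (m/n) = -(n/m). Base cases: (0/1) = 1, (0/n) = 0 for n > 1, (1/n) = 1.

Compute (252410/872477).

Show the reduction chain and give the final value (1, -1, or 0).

-1

252410 = 2^1·126205; (2/872477) = -1 since 872477 mod 8 = 5, so (252410/872477) = (-1)^1·(126205/872477); sign now -1
reciprocity: (126205/872477) = +1·(872477/126205) since 126205 mod 4 = 1, 872477 mod 4 = 1; sign now -1
(872477/126205) = (115247/126205)   [reduce mod 126205]
reciprocity: (115247/126205) = +1·(126205/115247) since 115247 mod 4 = 3, 126205 mod 4 = 1; sign now -1
(126205/115247) = (10958/115247)   [reduce mod 115247]
10958 = 2^1·5479; (2/115247) = +1 since 115247 mod 8 = 7, so (10958/115247) = (+1)^1·(5479/115247); sign now -1
reciprocity: (5479/115247) = -1·(115247/5479) since 5479 mod 4 = 3, 115247 mod 4 = 3; sign now +1
(115247/5479) = (188/5479)   [reduce mod 5479]
188 = 2^2·47; (2/5479) = +1 since 5479 mod 8 = 7, so (188/5479) = (+1)^2·(47/5479); sign now +1
reciprocity: (47/5479) = -1·(5479/47) since 47 mod 4 = 3, 5479 mod 4 = 3; sign now -1
(5479/47) = (27/47)   [reduce mod 47]
reciprocity: (27/47) = -1·(47/27) since 27 mod 4 = 3, 47 mod 4 = 3; sign now +1
(47/27) = (20/27)   [reduce mod 27]
20 = 2^2·5; (2/27) = -1 since 27 mod 8 = 3, so (20/27) = (-1)^2·(5/27); sign now +1
reciprocity: (5/27) = +1·(27/5) since 5 mod 4 = 1, 27 mod 4 = 3; sign now +1
(27/5) = (2/5)   [reduce mod 5]
2 = 2^1·1; (2/5) = -1 since 5 mod 8 = 5, so (2/5) = (-1)^1·(1/5); sign now -1
(1/5) = 1; final value = sign = -1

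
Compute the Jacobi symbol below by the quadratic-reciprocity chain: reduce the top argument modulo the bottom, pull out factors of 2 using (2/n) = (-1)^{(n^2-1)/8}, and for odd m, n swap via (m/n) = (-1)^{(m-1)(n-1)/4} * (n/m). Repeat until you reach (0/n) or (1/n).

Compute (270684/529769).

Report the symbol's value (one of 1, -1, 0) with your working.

-1

factor out 2^2: 270684 = 2^2·67671; with 529769 mod 8 = 1, (2/529769) = +1; sign now +1; continue with (67671/529769)
flip (67671/529769) -> (529769/67671): both odd, 67671 mod 4 = 3, 529769 mod 4 = 1, so the flip contributes +1; sign now +1
(529769/67671): 529769 mod 67671 = 56072, so (529769/67671) = (56072/67671)
factor out 2^3: 56072 = 2^3·7009; with 67671 mod 8 = 7, (2/67671) = +1; sign now +1; continue with (7009/67671)
flip (7009/67671) -> (67671/7009): both odd, 7009 mod 4 = 1, 67671 mod 4 = 3, so the flip contributes +1; sign now +1
(67671/7009): 67671 mod 7009 = 4590, so (67671/7009) = (4590/7009)
factor out 2^1: 4590 = 2^1·2295; with 7009 mod 8 = 1, (2/7009) = +1; sign now +1; continue with (2295/7009)
flip (2295/7009) -> (7009/2295): both odd, 2295 mod 4 = 3, 7009 mod 4 = 1, so the flip contributes +1; sign now +1
(7009/2295): 7009 mod 2295 = 124, so (7009/2295) = (124/2295)
factor out 2^2: 124 = 2^2·31; with 2295 mod 8 = 7, (2/2295) = +1; sign now +1; continue with (31/2295)
flip (31/2295) -> (2295/31): both odd, 31 mod 4 = 3, 2295 mod 4 = 3, so the flip contributes -1; sign now -1
(2295/31): 2295 mod 31 = 1, so (2295/31) = (1/31)
reached (1/31) = 1, so the symbol is -1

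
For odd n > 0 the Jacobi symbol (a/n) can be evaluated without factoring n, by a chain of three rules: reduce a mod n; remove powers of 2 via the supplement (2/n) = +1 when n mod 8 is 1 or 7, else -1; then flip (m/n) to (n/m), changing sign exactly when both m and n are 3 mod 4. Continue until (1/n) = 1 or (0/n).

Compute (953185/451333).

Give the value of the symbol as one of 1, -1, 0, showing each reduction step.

(953185/451333): 953185 mod 451333 = 50519, so (953185/451333) = (50519/451333)
flip (50519/451333) -> (451333/50519): both odd, 50519 mod 4 = 3, 451333 mod 4 = 1, so the flip contributes +1; sign now +1
(451333/50519): 451333 mod 50519 = 47181, so (451333/50519) = (47181/50519)
flip (47181/50519) -> (50519/47181): both odd, 47181 mod 4 = 1, 50519 mod 4 = 3, so the flip contributes +1; sign now +1
(50519/47181): 50519 mod 47181 = 3338, so (50519/47181) = (3338/47181)
factor out 2^1: 3338 = 2^1·1669; with 47181 mod 8 = 5, (2/47181) = -1; sign now -1; continue with (1669/47181)
flip (1669/47181) -> (47181/1669): both odd, 1669 mod 4 = 1, 47181 mod 4 = 1, so the flip contributes +1; sign now -1
(47181/1669): 47181 mod 1669 = 449, so (47181/1669) = (449/1669)
flip (449/1669) -> (1669/449): both odd, 449 mod 4 = 1, 1669 mod 4 = 1, so the flip contributes +1; sign now -1
(1669/449): 1669 mod 449 = 322, so (1669/449) = (322/449)
factor out 2^1: 322 = 2^1·161; with 449 mod 8 = 1, (2/449) = +1; sign now -1; continue with (161/449)
flip (161/449) -> (449/161): both odd, 161 mod 4 = 1, 449 mod 4 = 1, so the flip contributes +1; sign now -1
(449/161): 449 mod 161 = 127, so (449/161) = (127/161)
flip (127/161) -> (161/127): both odd, 127 mod 4 = 3, 161 mod 4 = 1, so the flip contributes +1; sign now -1
(161/127): 161 mod 127 = 34, so (161/127) = (34/127)
factor out 2^1: 34 = 2^1·17; with 127 mod 8 = 7, (2/127) = +1; sign now -1; continue with (17/127)
flip (17/127) -> (127/17): both odd, 17 mod 4 = 1, 127 mod 4 = 3, so the flip contributes +1; sign now -1
(127/17): 127 mod 17 = 8, so (127/17) = (8/17)
factor out 2^3: 8 = 2^3·1; with 17 mod 8 = 1, (2/17) = +1; sign now -1; continue with (1/17)
reached (1/17) = 1, so the symbol is -1

-1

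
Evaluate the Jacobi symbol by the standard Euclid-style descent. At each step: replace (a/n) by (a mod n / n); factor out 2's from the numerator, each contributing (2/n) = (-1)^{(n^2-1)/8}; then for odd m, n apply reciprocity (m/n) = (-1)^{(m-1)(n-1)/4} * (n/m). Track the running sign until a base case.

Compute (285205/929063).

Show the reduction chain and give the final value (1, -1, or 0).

flip (285205/929063) -> (929063/285205): both odd, 285205 mod 4 = 1, 929063 mod 4 = 3, so the flip contributes +1; sign now +1
(929063/285205): 929063 mod 285205 = 73448, so (929063/285205) = (73448/285205)
factor out 2^3: 73448 = 2^3·9181; with 285205 mod 8 = 5, (2/285205) = -1; sign now -1; continue with (9181/285205)
flip (9181/285205) -> (285205/9181): both odd, 9181 mod 4 = 1, 285205 mod 4 = 1, so the flip contributes +1; sign now -1
(285205/9181): 285205 mod 9181 = 594, so (285205/9181) = (594/9181)
factor out 2^1: 594 = 2^1·297; with 9181 mod 8 = 5, (2/9181) = -1; sign now +1; continue with (297/9181)
flip (297/9181) -> (9181/297): both odd, 297 mod 4 = 1, 9181 mod 4 = 1, so the flip contributes +1; sign now +1
(9181/297): 9181 mod 297 = 271, so (9181/297) = (271/297)
flip (271/297) -> (297/271): both odd, 271 mod 4 = 3, 297 mod 4 = 1, so the flip contributes +1; sign now +1
(297/271): 297 mod 271 = 26, so (297/271) = (26/271)
factor out 2^1: 26 = 2^1·13; with 271 mod 8 = 7, (2/271) = +1; sign now +1; continue with (13/271)
flip (13/271) -> (271/13): both odd, 13 mod 4 = 1, 271 mod 4 = 3, so the flip contributes +1; sign now +1
(271/13): 271 mod 13 = 11, so (271/13) = (11/13)
flip (11/13) -> (13/11): both odd, 11 mod 4 = 3, 13 mod 4 = 1, so the flip contributes +1; sign now +1
(13/11): 13 mod 11 = 2, so (13/11) = (2/11)
factor out 2^1: 2 = 2^1·1; with 11 mod 8 = 3, (2/11) = -1; sign now -1; continue with (1/11)
reached (1/11) = 1, so the symbol is -1

-1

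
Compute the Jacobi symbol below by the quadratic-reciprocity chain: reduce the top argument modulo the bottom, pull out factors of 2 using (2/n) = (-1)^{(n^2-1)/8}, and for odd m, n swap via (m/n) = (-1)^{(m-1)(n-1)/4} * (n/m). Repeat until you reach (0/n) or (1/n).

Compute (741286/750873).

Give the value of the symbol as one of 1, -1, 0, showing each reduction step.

-1

factor out 2^1: 741286 = 2^1·370643; with 750873 mod 8 = 1, (2/750873) = +1; sign now +1; continue with (370643/750873)
flip (370643/750873) -> (750873/370643): both odd, 370643 mod 4 = 3, 750873 mod 4 = 1, so the flip contributes +1; sign now +1
(750873/370643): 750873 mod 370643 = 9587, so (750873/370643) = (9587/370643)
flip (9587/370643) -> (370643/9587): both odd, 9587 mod 4 = 3, 370643 mod 4 = 3, so the flip contributes -1; sign now -1
(370643/9587): 370643 mod 9587 = 6337, so (370643/9587) = (6337/9587)
flip (6337/9587) -> (9587/6337): both odd, 6337 mod 4 = 1, 9587 mod 4 = 3, so the flip contributes +1; sign now -1
(9587/6337): 9587 mod 6337 = 3250, so (9587/6337) = (3250/6337)
factor out 2^1: 3250 = 2^1·1625; with 6337 mod 8 = 1, (2/6337) = +1; sign now -1; continue with (1625/6337)
flip (1625/6337) -> (6337/1625): both odd, 1625 mod 4 = 1, 6337 mod 4 = 1, so the flip contributes +1; sign now -1
(6337/1625): 6337 mod 1625 = 1462, so (6337/1625) = (1462/1625)
factor out 2^1: 1462 = 2^1·731; with 1625 mod 8 = 1, (2/1625) = +1; sign now -1; continue with (731/1625)
flip (731/1625) -> (1625/731): both odd, 731 mod 4 = 3, 1625 mod 4 = 1, so the flip contributes +1; sign now -1
(1625/731): 1625 mod 731 = 163, so (1625/731) = (163/731)
flip (163/731) -> (731/163): both odd, 163 mod 4 = 3, 731 mod 4 = 3, so the flip contributes -1; sign now +1
(731/163): 731 mod 163 = 79, so (731/163) = (79/163)
flip (79/163) -> (163/79): both odd, 79 mod 4 = 3, 163 mod 4 = 3, so the flip contributes -1; sign now -1
(163/79): 163 mod 79 = 5, so (163/79) = (5/79)
flip (5/79) -> (79/5): both odd, 5 mod 4 = 1, 79 mod 4 = 3, so the flip contributes +1; sign now -1
(79/5): 79 mod 5 = 4, so (79/5) = (4/5)
factor out 2^2: 4 = 2^2·1; with 5 mod 8 = 5, (2/5) = -1; sign now -1; continue with (1/5)
reached (1/5) = 1, so the symbol is -1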